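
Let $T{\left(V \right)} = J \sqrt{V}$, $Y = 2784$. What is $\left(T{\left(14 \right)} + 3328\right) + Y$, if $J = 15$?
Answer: $6112 + 15 \sqrt{14} \approx 6168.1$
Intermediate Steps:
$T{\left(V \right)} = 15 \sqrt{V}$
$\left(T{\left(14 \right)} + 3328\right) + Y = \left(15 \sqrt{14} + 3328\right) + 2784 = \left(3328 + 15 \sqrt{14}\right) + 2784 = 6112 + 15 \sqrt{14}$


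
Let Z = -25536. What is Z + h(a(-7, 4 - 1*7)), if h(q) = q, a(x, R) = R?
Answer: -25539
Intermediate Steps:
Z + h(a(-7, 4 - 1*7)) = -25536 + (4 - 1*7) = -25536 + (4 - 7) = -25536 - 3 = -25539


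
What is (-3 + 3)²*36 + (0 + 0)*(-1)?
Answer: 0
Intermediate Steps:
(-3 + 3)²*36 + (0 + 0)*(-1) = 0²*36 + 0*(-1) = 0*36 + 0 = 0 + 0 = 0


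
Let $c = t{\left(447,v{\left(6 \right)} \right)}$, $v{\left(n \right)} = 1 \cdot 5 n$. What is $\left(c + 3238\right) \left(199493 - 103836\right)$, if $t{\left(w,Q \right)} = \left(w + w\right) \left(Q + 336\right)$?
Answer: $31609090394$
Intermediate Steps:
$v{\left(n \right)} = 5 n$
$t{\left(w,Q \right)} = 2 w \left(336 + Q\right)$
$c = 327204$ ($c = 2 \cdot 447 \left(336 + 5 \cdot 6\right) = 2 \cdot 447 \left(336 + 30\right) = 2 \cdot 447 \cdot 366 = 327204$)
$\left(c + 3238\right) \left(199493 - 103836\right) = \left(327204 + 3238\right) \left(199493 - 103836\right) = 330442 \cdot 95657 = 31609090394$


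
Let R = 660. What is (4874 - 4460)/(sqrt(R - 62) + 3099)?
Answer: 1282986/9603203 - 414*sqrt(598)/9603203 ≈ 0.13255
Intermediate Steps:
(4874 - 4460)/(sqrt(R - 62) + 3099) = (4874 - 4460)/(sqrt(660 - 62) + 3099) = 414/(sqrt(598) + 3099) = 414/(3099 + sqrt(598))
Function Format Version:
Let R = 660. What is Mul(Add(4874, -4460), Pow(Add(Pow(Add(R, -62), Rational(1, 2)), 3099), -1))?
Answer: Add(Rational(1282986, 9603203), Mul(Rational(-414, 9603203), Pow(598, Rational(1, 2)))) ≈ 0.13255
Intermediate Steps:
Mul(Add(4874, -4460), Pow(Add(Pow(Add(R, -62), Rational(1, 2)), 3099), -1)) = Mul(Add(4874, -4460), Pow(Add(Pow(Add(660, -62), Rational(1, 2)), 3099), -1)) = Mul(414, Pow(Add(Pow(598, Rational(1, 2)), 3099), -1)) = Mul(414, Pow(Add(3099, Pow(598, Rational(1, 2))), -1))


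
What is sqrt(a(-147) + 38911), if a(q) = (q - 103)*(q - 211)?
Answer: sqrt(128411) ≈ 358.34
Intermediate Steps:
a(q) = (-211 + q)*(-103 + q) (a(q) = (-103 + q)*(-211 + q) = (-211 + q)*(-103 + q))
sqrt(a(-147) + 38911) = sqrt((21733 + (-147)**2 - 314*(-147)) + 38911) = sqrt((21733 + 21609 + 46158) + 38911) = sqrt(89500 + 38911) = sqrt(128411)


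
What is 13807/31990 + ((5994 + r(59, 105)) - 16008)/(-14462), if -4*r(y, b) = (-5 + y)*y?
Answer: 77929247/66091340 ≈ 1.1791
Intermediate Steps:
r(y, b) = -y*(-5 + y)/4 (r(y, b) = -(-5 + y)*y/4 = -y*(-5 + y)/4)
13807/31990 + ((5994 + r(59, 105)) - 16008)/(-14462) = 13807/31990 + ((5994 + (1/4)*59*(5 - 1*59)) - 16008)/(-14462) = 13807*(1/31990) + ((5994 + (1/4)*59*(5 - 59)) - 16008)*(-1/14462) = 13807/31990 + ((5994 + (1/4)*59*(-54)) - 16008)*(-1/14462) = 13807/31990 + ((5994 - 1593/2) - 16008)*(-1/14462) = 13807/31990 + (10395/2 - 16008)*(-1/14462) = 13807/31990 - 21621/2*(-1/14462) = 13807/31990 + 21621/28924 = 77929247/66091340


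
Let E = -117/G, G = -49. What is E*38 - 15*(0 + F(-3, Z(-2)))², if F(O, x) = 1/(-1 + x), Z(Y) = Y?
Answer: 13093/147 ≈ 89.068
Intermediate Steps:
E = 117/49 (E = -117/(-49) = -117*(-1/49) = 117/49 ≈ 2.3878)
E*38 - 15*(0 + F(-3, Z(-2)))² = (117/49)*38 - 15*(0 + 1/(-1 - 2))² = 4446/49 - 15*(0 + 1/(-3))² = 4446/49 - 15*(0 - ⅓)² = 4446/49 - 15*(-⅓)² = 4446/49 - 15*⅑ = 4446/49 - 5/3 = 13093/147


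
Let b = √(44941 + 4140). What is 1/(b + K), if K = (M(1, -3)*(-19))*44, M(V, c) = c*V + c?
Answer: 5016/25111175 - √49081/25111175 ≈ 0.00019093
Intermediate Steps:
M(V, c) = c + V*c (M(V, c) = V*c + c = c + V*c)
b = √49081 ≈ 221.54
K = 5016 (K = (-3*(1 + 1)*(-19))*44 = (-3*2*(-19))*44 = -6*(-19)*44 = 114*44 = 5016)
1/(b + K) = 1/(√49081 + 5016) = 1/(5016 + √49081)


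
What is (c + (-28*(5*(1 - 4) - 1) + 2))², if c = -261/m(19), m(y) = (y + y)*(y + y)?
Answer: 421900912521/2085136 ≈ 2.0234e+5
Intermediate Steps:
m(y) = 4*y² (m(y) = (2*y)*(2*y) = 4*y²)
c = -261/1444 (c = -261/(4*19²) = -261/(4*361) = -261/1444 ≈ -0.18075)
(c + (-28*(5*(1 - 4) - 1) + 2))² = (-261/1444 + (-28*(5*(1 - 4) - 1) + 2))² = (-261/1444 + (-28*(5*(-3) - 1) + 2))² = (-261/1444 + (-28*(-15 - 1) + 2))² = (-261/1444 + (-28*(-16) + 2))² = (-261/1444 + (-7*(-64) + 2))² = (-261/1444 + (448 + 2))² = (-261/1444 + 450)² = (649539/1444)² = 421900912521/2085136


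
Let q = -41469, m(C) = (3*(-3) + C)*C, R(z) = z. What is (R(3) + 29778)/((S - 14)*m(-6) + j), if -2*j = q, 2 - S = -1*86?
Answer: 19854/18263 ≈ 1.0871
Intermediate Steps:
S = 88 (S = 2 - (-1)*86 = 2 - 1*(-86) = 2 + 86 = 88)
m(C) = C*(-9 + C) (m(C) = (-9 + C)*C = C*(-9 + C))
j = 41469/2 (j = -½*(-41469) = 41469/2 ≈ 20735.)
(R(3) + 29778)/((S - 14)*m(-6) + j) = (3 + 29778)/((88 - 14)*(-6*(-9 - 6)) + 41469/2) = 29781/(74*(-6*(-15)) + 41469/2) = 29781/(74*90 + 41469/2) = 29781/(6660 + 41469/2) = 29781/(54789/2) = 29781*(2/54789) = 19854/18263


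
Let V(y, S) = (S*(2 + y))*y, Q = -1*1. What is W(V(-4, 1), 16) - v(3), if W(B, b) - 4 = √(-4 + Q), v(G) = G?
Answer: 1 + I*√5 ≈ 1.0 + 2.2361*I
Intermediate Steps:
Q = -1
V(y, S) = S*y*(2 + y)
W(B, b) = 4 + I*√5 (W(B, b) = 4 + √(-4 - 1) = 4 + √(-5) = 4 + I*√5)
W(V(-4, 1), 16) - v(3) = (4 + I*√5) - 1*3 = (4 + I*√5) - 3 = 1 + I*√5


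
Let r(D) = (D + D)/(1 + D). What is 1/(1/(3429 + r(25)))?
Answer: 44602/13 ≈ 3430.9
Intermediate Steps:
r(D) = 2*D/(1 + D) (r(D) = (2*D)/(1 + D) = 2*D/(1 + D))
1/(1/(3429 + r(25))) = 1/(1/(3429 + 2*25/(1 + 25))) = 1/(1/(3429 + 2*25/26)) = 1/(1/(3429 + 2*25*(1/26))) = 1/(1/(3429 + 25/13)) = 1/(1/(44602/13)) = 1/(13/44602) = 44602/13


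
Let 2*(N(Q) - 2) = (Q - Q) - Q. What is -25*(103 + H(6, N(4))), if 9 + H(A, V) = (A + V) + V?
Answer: -2500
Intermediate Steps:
N(Q) = 2 - Q/2 (N(Q) = 2 + ((Q - Q) - Q)/2 = 2 + (0 - Q)/2 = 2 + (-Q)/2 = 2 - Q/2)
H(A, V) = -9 + A + 2*V (H(A, V) = -9 + ((A + V) + V) = -9 + (A + 2*V) = -9 + A + 2*V)
-25*(103 + H(6, N(4))) = -25*(103 + (-9 + 6 + 2*(2 - ½*4))) = -25*(103 + (-9 + 6 + 2*(2 - 2))) = -25*(103 + (-9 + 6 + 2*0)) = -25*(103 + (-9 + 6 + 0)) = -25*(103 - 3) = -25*100 = -2500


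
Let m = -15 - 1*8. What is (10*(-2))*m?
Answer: 460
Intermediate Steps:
m = -23 (m = -15 - 8 = -23)
(10*(-2))*m = (10*(-2))*(-23) = -20*(-23) = 460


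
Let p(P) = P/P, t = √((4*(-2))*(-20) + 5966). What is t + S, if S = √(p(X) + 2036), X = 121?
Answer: √2037 + √6126 ≈ 123.40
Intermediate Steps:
t = √6126 (t = √(-8*(-20) + 5966) = √(160 + 5966) = √6126 ≈ 78.269)
p(P) = 1
S = √2037 (S = √(1 + 2036) = √2037 ≈ 45.133)
t + S = √6126 + √2037 = √2037 + √6126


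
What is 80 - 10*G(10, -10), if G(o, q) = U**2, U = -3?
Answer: -10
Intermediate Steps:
G(o, q) = 9 (G(o, q) = (-3)**2 = 9)
80 - 10*G(10, -10) = 80 - 10*9 = 80 - 90 = -10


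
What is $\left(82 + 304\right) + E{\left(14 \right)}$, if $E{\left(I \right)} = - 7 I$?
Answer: $288$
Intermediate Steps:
$\left(82 + 304\right) + E{\left(14 \right)} = \left(82 + 304\right) - 98 = 386 - 98 = 288$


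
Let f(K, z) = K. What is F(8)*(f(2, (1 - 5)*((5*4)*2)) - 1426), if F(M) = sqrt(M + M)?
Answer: -5696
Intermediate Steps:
F(M) = sqrt(2)*sqrt(M) (F(M) = sqrt(2*M) = sqrt(2)*sqrt(M))
F(8)*(f(2, (1 - 5)*((5*4)*2)) - 1426) = (sqrt(2)*sqrt(8))*(2 - 1426) = (sqrt(2)*(2*sqrt(2)))*(-1424) = 4*(-1424) = -5696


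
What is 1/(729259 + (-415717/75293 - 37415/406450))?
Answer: 6120567970/4463444920181781 ≈ 1.3713e-6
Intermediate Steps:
1/(729259 + (-415717/75293 - 37415/406450)) = 1/(729259 + (-415717*1/75293 - 37415*1/406450)) = 1/(729259 + (-415717/75293 - 7483/81290)) = 1/(729259 - 34357052449/6120567970) = 1/(4463444920181781/6120567970) = 6120567970/4463444920181781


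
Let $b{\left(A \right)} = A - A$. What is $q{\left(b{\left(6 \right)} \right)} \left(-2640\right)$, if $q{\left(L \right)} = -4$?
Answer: $10560$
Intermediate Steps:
$b{\left(A \right)} = 0$
$q{\left(b{\left(6 \right)} \right)} \left(-2640\right) = \left(-4\right) \left(-2640\right) = 10560$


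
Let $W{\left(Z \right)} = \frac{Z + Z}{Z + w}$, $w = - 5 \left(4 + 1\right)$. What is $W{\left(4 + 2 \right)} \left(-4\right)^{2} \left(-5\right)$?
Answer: $\frac{960}{19} \approx 50.526$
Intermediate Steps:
$w = -25$ ($w = \left(-5\right) 5 = -25$)
$W{\left(Z \right)} = \frac{2 Z}{-25 + Z}$ ($W{\left(Z \right)} = \frac{Z + Z}{Z - 25} = \frac{2 Z}{-25 + Z}$)
$W{\left(4 + 2 \right)} \left(-4\right)^{2} \left(-5\right) = \frac{2 \left(4 + 2\right)}{-25 + \left(4 + 2\right)} \left(-4\right)^{2} \left(-5\right) = 2 \cdot 6 \frac{1}{-25 + 6} \cdot 16 \left(-5\right) = 2 \cdot 6 \frac{1}{-19} \cdot 16 \left(-5\right) = 2 \cdot 6 \left(- \frac{1}{19}\right) 16 \left(-5\right) = \left(- \frac{12}{19}\right) 16 \left(-5\right) = \left(- \frac{192}{19}\right) \left(-5\right) = \frac{960}{19}$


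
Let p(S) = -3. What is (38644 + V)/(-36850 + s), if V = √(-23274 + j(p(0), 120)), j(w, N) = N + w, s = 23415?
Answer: -38644/13435 - 3*I*√2573/13435 ≈ -2.8764 - 0.011327*I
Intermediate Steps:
V = 3*I*√2573 (V = √(-23274 + (120 - 3)) = √(-23274 + 117) = √(-23157) = 3*I*√2573 ≈ 152.17*I)
(38644 + V)/(-36850 + s) = (38644 + 3*I*√2573)/(-36850 + 23415) = (38644 + 3*I*√2573)/(-13435) = (38644 + 3*I*√2573)*(-1/13435) = -38644/13435 - 3*I*√2573/13435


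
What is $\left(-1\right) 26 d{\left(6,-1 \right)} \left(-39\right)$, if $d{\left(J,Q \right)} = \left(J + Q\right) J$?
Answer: $30420$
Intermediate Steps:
$d{\left(J,Q \right)} = J \left(J + Q\right)$
$\left(-1\right) 26 d{\left(6,-1 \right)} \left(-39\right) = \left(-1\right) 26 \cdot 6 \left(6 - 1\right) \left(-39\right) = - 26 \cdot 6 \cdot 5 \left(-39\right) = \left(-26\right) 30 \left(-39\right) = \left(-780\right) \left(-39\right) = 30420$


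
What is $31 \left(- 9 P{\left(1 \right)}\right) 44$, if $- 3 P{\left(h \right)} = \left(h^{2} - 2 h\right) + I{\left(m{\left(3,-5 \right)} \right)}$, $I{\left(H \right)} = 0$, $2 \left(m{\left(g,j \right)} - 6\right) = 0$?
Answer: $-4092$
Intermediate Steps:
$m{\left(g,j \right)} = 6$ ($m{\left(g,j \right)} = 6 + \frac{1}{2} \cdot 0 = 6 + 0 = 6$)
$P{\left(h \right)} = - \frac{h^{2}}{3} + \frac{2 h}{3}$ ($P{\left(h \right)} = - \frac{\left(h^{2} - 2 h\right) + 0}{3} = - \frac{h^{2} - 2 h}{3} = - \frac{h^{2}}{3} + \frac{2 h}{3}$)
$31 \left(- 9 P{\left(1 \right)}\right) 44 = 31 \left(- 9 \cdot \frac{1}{3} \cdot 1 \left(2 - 1\right)\right) 44 = 31 \left(- 9 \cdot \frac{1}{3} \cdot 1 \cdot 1\right) 44 = 31 \left(\left(-9\right) \frac{1}{3}\right) 44 = 31 \left(-3\right) 44 = \left(-93\right) 44 = -4092$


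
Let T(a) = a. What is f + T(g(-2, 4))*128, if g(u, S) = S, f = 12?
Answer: 524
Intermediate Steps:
f + T(g(-2, 4))*128 = 12 + 4*128 = 12 + 512 = 524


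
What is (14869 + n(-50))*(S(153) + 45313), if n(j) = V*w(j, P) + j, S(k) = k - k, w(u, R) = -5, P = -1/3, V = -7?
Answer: 673079302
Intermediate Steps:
P = -⅓ (P = -1*⅓ = -⅓ ≈ -0.33333)
S(k) = 0
n(j) = 35 + j (n(j) = -7*(-5) + j = 35 + j)
(14869 + n(-50))*(S(153) + 45313) = (14869 + (35 - 50))*(0 + 45313) = (14869 - 15)*45313 = 14854*45313 = 673079302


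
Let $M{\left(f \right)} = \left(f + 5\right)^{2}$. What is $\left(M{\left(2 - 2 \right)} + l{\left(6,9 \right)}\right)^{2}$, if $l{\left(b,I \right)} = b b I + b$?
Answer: $126025$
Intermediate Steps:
$l{\left(b,I \right)} = b + I b^{2}$ ($l{\left(b,I \right)} = b^{2} I + b = I b^{2} + b = b + I b^{2}$)
$M{\left(f \right)} = \left(5 + f\right)^{2}$
$\left(M{\left(2 - 2 \right)} + l{\left(6,9 \right)}\right)^{2} = \left(\left(5 + \left(2 - 2\right)\right)^{2} + 6 \left(1 + 9 \cdot 6\right)\right)^{2} = \left(\left(5 + \left(2 - 2\right)\right)^{2} + 6 \left(1 + 54\right)\right)^{2} = \left(\left(5 + 0\right)^{2} + 6 \cdot 55\right)^{2} = \left(5^{2} + 330\right)^{2} = \left(25 + 330\right)^{2} = 355^{2} = 126025$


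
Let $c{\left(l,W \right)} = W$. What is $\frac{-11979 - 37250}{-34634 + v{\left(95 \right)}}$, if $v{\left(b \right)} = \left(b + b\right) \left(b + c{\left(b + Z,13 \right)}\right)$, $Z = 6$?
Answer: $\frac{49229}{14114} \approx 3.488$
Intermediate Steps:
$v{\left(b \right)} = 2 b \left(13 + b\right)$ ($v{\left(b \right)} = \left(b + b\right) \left(b + 13\right) = 2 b \left(13 + b\right)$)
$\frac{-11979 - 37250}{-34634 + v{\left(95 \right)}} = \frac{-11979 - 37250}{-34634 + 2 \cdot 95 \left(13 + 95\right)} = - \frac{49229}{-34634 + 2 \cdot 95 \cdot 108} = - \frac{49229}{-34634 + 20520} = - \frac{49229}{-14114} = \left(-49229\right) \left(- \frac{1}{14114}\right) = \frac{49229}{14114}$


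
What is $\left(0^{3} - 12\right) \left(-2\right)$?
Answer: $24$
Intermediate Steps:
$\left(0^{3} - 12\right) \left(-2\right) = \left(0 - 12\right) \left(-2\right) = \left(-12\right) \left(-2\right) = 24$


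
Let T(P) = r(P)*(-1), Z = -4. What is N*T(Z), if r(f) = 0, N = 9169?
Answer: 0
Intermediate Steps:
T(P) = 0 (T(P) = 0*(-1) = 0)
N*T(Z) = 9169*0 = 0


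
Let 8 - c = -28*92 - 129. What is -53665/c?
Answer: -53665/2713 ≈ -19.781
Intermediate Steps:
c = 2713 (c = 8 - (-28*92 - 129) = 8 - (-2576 - 129) = 8 - 1*(-2705) = 8 + 2705 = 2713)
-53665/c = -53665/2713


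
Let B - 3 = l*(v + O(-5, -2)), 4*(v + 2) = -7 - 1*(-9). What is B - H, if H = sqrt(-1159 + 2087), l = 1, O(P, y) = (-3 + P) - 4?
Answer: -21/2 - 4*sqrt(58) ≈ -40.963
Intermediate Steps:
O(P, y) = -7 + P
v = -3/2 (v = -2 + (-7 - 1*(-9))/4 = -2 + (-7 + 9)/4 = -2 + (1/4)*2 = -2 + 1/2 = -3/2 ≈ -1.5000)
B = -21/2 (B = 3 + 1*(-3/2 + (-7 - 5)) = 3 + 1*(-3/2 - 12) = 3 + 1*(-27/2) = 3 - 27/2 = -21/2 ≈ -10.500)
H = 4*sqrt(58) (H = sqrt(928) = 4*sqrt(58) ≈ 30.463)
B - H = -21/2 - 4*sqrt(58)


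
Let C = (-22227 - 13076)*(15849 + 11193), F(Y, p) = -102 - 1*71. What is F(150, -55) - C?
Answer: 954663553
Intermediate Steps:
F(Y, p) = -173 (F(Y, p) = -102 - 71 = -173)
C = -954663726 (C = -35303*27042 = -954663726)
F(150, -55) - C = -173 - 1*(-954663726) = -173 + 954663726 = 954663553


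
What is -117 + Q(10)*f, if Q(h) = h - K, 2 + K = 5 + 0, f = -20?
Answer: -257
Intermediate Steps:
K = 3 (K = -2 + (5 + 0) = -2 + 5 = 3)
Q(h) = -3 + h (Q(h) = h - 1*3 = h - 3 = -3 + h)
-117 + Q(10)*f = -117 + (-3 + 10)*(-20) = -117 + 7*(-20) = -117 - 140 = -257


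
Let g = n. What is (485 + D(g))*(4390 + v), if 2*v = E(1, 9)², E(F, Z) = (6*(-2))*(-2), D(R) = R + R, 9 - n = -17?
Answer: 2512086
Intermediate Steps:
n = 26 (n = 9 - 1*(-17) = 9 + 17 = 26)
g = 26
D(R) = 2*R
E(F, Z) = 24 (E(F, Z) = -12*(-2) = 24)
v = 288 (v = (½)*24² = (½)*576 = 288)
(485 + D(g))*(4390 + v) = (485 + 2*26)*(4390 + 288) = (485 + 52)*4678 = 537*4678 = 2512086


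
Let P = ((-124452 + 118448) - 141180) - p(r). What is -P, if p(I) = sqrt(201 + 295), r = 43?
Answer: 147184 + 4*sqrt(31) ≈ 1.4721e+5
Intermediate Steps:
p(I) = 4*sqrt(31) (p(I) = sqrt(496) = 4*sqrt(31))
P = -147184 - 4*sqrt(31) (P = ((-124452 + 118448) - 141180) - 4*sqrt(31) = (-6004 - 141180) - 4*sqrt(31) = -147184 - 4*sqrt(31) ≈ -1.4721e+5)
-P = -(-147184 - 4*sqrt(31)) = 147184 + 4*sqrt(31)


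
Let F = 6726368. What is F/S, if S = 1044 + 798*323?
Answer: 3363184/129399 ≈ 25.991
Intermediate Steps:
S = 258798 (S = 1044 + 257754 = 258798)
F/S = 6726368/258798 = 6726368*(1/258798) = 3363184/129399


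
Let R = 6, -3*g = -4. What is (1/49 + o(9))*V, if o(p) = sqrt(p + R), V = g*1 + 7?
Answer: 25/147 + 25*sqrt(15)/3 ≈ 32.445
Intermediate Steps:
g = 4/3 (g = -1/3*(-4) = 4/3 ≈ 1.3333)
V = 25/3 (V = (4/3)*1 + 7 = 4/3 + 7 = 25/3 ≈ 8.3333)
o(p) = sqrt(6 + p) (o(p) = sqrt(p + 6) = sqrt(6 + p))
(1/49 + o(9))*V = (1/49 + sqrt(6 + 9))*(25/3) = (1/49 + sqrt(15))*(25/3) = 25/147 + 25*sqrt(15)/3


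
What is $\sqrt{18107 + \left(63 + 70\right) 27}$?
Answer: $\sqrt{21698} \approx 147.3$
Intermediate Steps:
$\sqrt{18107 + \left(63 + 70\right) 27} = \sqrt{18107 + 133 \cdot 27} = \sqrt{18107 + 3591} = \sqrt{21698}$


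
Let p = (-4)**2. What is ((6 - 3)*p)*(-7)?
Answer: -336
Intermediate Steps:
p = 16
((6 - 3)*p)*(-7) = ((6 - 3)*16)*(-7) = (3*16)*(-7) = 48*(-7) = -336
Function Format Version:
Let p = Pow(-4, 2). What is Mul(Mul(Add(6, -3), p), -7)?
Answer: -336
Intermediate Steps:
p = 16
Mul(Mul(Add(6, -3), p), -7) = Mul(Mul(Add(6, -3), 16), -7) = Mul(Mul(3, 16), -7) = Mul(48, -7) = -336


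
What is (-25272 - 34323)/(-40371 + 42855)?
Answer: -19865/828 ≈ -23.992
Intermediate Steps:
(-25272 - 34323)/(-40371 + 42855) = -59595/2484 = -59595*1/2484 = -19865/828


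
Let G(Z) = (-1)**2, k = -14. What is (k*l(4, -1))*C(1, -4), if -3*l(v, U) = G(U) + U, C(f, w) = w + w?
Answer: 0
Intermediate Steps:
C(f, w) = 2*w
G(Z) = 1
l(v, U) = -1/3 - U/3 (l(v, U) = -(1 + U)/3 = -1/3 - U/3)
(k*l(4, -1))*C(1, -4) = (-14*(-1/3 - 1/3*(-1)))*(2*(-4)) = -14*(-1/3 + 1/3)*(-8) = -14*0*(-8) = 0*(-8) = 0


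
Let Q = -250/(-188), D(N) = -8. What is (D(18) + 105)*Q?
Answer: 12125/94 ≈ 128.99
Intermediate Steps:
Q = 125/94 (Q = -250*(-1/188) = 125/94 ≈ 1.3298)
(D(18) + 105)*Q = (-8 + 105)*(125/94) = 97*(125/94) = 12125/94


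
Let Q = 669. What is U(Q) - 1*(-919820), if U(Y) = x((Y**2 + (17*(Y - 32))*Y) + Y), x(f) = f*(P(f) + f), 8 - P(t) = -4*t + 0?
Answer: 295898306435273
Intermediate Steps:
P(t) = 8 + 4*t (P(t) = 8 - (-4*t + 0) = 8 - (-4)*t = 8 + 4*t)
x(f) = f*(8 + 5*f) (x(f) = f*((8 + 4*f) + f) = f*(8 + 5*f))
U(Y) = (Y + Y**2 + Y*(-544 + 17*Y))*(8 + 5*Y + 5*Y**2 + 5*Y*(-544 + 17*Y)) (U(Y) = ((Y**2 + (17*(Y - 32))*Y) + Y)*(8 + 5*((Y**2 + (17*(Y - 32))*Y) + Y)) = ((Y**2 + (17*(-32 + Y))*Y) + Y)*(8 + 5*((Y**2 + (17*(-32 + Y))*Y) + Y)) = ((Y**2 + (-544 + 17*Y)*Y) + Y)*(8 + 5*((Y**2 + (-544 + 17*Y)*Y) + Y)) = ((Y**2 + Y*(-544 + 17*Y)) + Y)*(8 + 5*((Y**2 + Y*(-544 + 17*Y)) + Y)) = (Y + Y**2 + Y*(-544 + 17*Y))*(8 + 5*(Y + Y**2 + Y*(-544 + 17*Y))) = (Y + Y**2 + Y*(-544 + 17*Y))*(8 + (5*Y + 5*Y**2 + 5*Y*(-544 + 17*Y))) = (Y + Y**2 + Y*(-544 + 17*Y))*(8 + 5*Y + 5*Y**2 + 5*Y*(-544 + 17*Y)))
U(Q) - 1*(-919820) = 3*669*(-181 + 6*669)*(8 + 15*669*(-181 + 6*669)) - 1*(-919820) = 3*669*(-181 + 4014)*(8 + 15*669*(-181 + 4014)) + 919820 = 3*669*3833*(8 + 15*669*3833) + 919820 = 3*669*3833*(8 + 38464155) + 919820 = 3*669*3833*38464163 + 919820 = 295898305515453 + 919820 = 295898306435273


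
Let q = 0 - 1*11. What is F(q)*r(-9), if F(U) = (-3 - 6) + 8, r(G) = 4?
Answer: -4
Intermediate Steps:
q = -11 (q = 0 - 11 = -11)
F(U) = -1 (F(U) = -9 + 8 = -1)
F(q)*r(-9) = -1*4 = -4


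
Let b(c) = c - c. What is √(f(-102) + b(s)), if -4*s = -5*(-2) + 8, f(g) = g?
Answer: I*√102 ≈ 10.1*I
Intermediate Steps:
s = -9/2 (s = -(-5*(-2) + 8)/4 = -(10 + 8)/4 = -¼*18 = -9/2 ≈ -4.5000)
b(c) = 0
√(f(-102) + b(s)) = √(-102 + 0) = √(-102) = I*√102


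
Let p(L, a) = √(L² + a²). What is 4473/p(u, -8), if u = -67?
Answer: 4473*√4553/4553 ≈ 66.290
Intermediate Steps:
4473/p(u, -8) = 4473/(√((-67)² + (-8)²)) = 4473/(√(4489 + 64)) = 4473/(√4553) = 4473*(√4553/4553) = 4473*√4553/4553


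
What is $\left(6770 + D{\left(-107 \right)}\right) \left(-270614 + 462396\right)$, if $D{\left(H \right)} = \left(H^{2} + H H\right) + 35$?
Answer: $5696500746$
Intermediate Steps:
$D{\left(H \right)} = 35 + 2 H^{2}$ ($D{\left(H \right)} = \left(H^{2} + H^{2}\right) + 35 = 2 H^{2} + 35 = 35 + 2 H^{2}$)
$\left(6770 + D{\left(-107 \right)}\right) \left(-270614 + 462396\right) = \left(6770 + \left(35 + 2 \left(-107\right)^{2}\right)\right) \left(-270614 + 462396\right) = \left(6770 + \left(35 + 2 \cdot 11449\right)\right) 191782 = \left(6770 + \left(35 + 22898\right)\right) 191782 = \left(6770 + 22933\right) 191782 = 29703 \cdot 191782 = 5696500746$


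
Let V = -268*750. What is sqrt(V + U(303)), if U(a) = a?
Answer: I*sqrt(200697) ≈ 447.99*I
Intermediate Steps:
V = -201000
sqrt(V + U(303)) = sqrt(-201000 + 303) = sqrt(-200697) = I*sqrt(200697)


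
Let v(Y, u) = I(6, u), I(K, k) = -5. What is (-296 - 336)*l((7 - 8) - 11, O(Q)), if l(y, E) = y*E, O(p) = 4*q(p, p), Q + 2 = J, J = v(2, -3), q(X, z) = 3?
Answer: 91008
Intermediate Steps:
v(Y, u) = -5
J = -5
Q = -7 (Q = -2 - 5 = -7)
O(p) = 12 (O(p) = 4*3 = 12)
l(y, E) = E*y
(-296 - 336)*l((7 - 8) - 11, O(Q)) = (-296 - 336)*(12*((7 - 8) - 11)) = -7584*(-1 - 11) = -7584*(-12) = -632*(-144) = 91008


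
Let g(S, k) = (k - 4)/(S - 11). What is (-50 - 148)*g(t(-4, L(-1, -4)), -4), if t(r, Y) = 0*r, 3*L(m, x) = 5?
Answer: -144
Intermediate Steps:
L(m, x) = 5/3 (L(m, x) = (1/3)*5 = 5/3)
t(r, Y) = 0
g(S, k) = (-4 + k)/(-11 + S)
(-50 - 148)*g(t(-4, L(-1, -4)), -4) = (-50 - 148)*((-4 - 4)/(-11 + 0)) = -198*(-8)/(-11) = -(-18)*(-8) = -198*8/11 = -144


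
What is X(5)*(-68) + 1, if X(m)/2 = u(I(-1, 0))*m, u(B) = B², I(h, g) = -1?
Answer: -679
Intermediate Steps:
X(m) = 2*m (X(m) = 2*((-1)²*m) = 2*(1*m) = 2*m)
X(5)*(-68) + 1 = (2*5)*(-68) + 1 = 10*(-68) + 1 = -680 + 1 = -679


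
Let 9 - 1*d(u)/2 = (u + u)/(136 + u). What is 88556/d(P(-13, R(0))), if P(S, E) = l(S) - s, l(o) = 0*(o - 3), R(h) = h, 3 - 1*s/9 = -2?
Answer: 4029298/909 ≈ 4432.7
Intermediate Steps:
s = 45 (s = 27 - 9*(-2) = 27 + 18 = 45)
l(o) = 0 (l(o) = 0*(-3 + o) = 0)
P(S, E) = -45 (P(S, E) = 0 - 1*45 = 0 - 45 = -45)
d(u) = 18 - 4*u/(136 + u) (d(u) = 18 - 2*(u + u)/(136 + u) = 18 - 2*2*u/(136 + u) = 18 - 4*u/(136 + u))
88556/d(P(-13, R(0))) = 88556/((2*(1224 + 7*(-45))/(136 - 45))) = 88556/((2*(1224 - 315)/91)) = 88556/((2*(1/91)*909)) = 88556/(1818/91) = 88556*(91/1818) = 4029298/909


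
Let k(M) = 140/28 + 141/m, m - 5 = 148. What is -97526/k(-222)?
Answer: -2486913/151 ≈ -16470.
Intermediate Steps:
m = 153 (m = 5 + 148 = 153)
k(M) = 302/51 (k(M) = 140/28 + 141/153 = 140*(1/28) + 141*(1/153) = 5 + 47/51 = 302/51)
-97526/k(-222) = -97526/302/51 = -97526*51/302 = -2486913/151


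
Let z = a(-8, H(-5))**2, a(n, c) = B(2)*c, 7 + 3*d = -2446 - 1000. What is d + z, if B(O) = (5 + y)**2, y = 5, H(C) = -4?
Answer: 158849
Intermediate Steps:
d = -1151 (d = -7/3 + (-2446 - 1000)/3 = -7/3 + (1/3)*(-3446) = -7/3 - 3446/3 = -1151)
B(O) = 100 (B(O) = (5 + 5)**2 = 10**2 = 100)
a(n, c) = 100*c
z = 160000 (z = (100*(-4))**2 = (-400)**2 = 160000)
d + z = -1151 + 160000 = 158849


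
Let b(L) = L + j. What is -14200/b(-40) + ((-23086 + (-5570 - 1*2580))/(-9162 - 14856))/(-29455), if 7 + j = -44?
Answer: 12221155542/78318695 ≈ 156.04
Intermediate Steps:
j = -51 (j = -7 - 44 = -51)
b(L) = -51 + L (b(L) = L - 51 = -51 + L)
-14200/b(-40) + ((-23086 + (-5570 - 1*2580))/(-9162 - 14856))/(-29455) = -14200/(-51 - 40) + ((-23086 + (-5570 - 1*2580))/(-9162 - 14856))/(-29455) = -14200/(-91) + ((-23086 + (-5570 - 2580))/(-24018))*(-1/29455) = -14200*(-1/91) + ((-23086 - 8150)*(-1/24018))*(-1/29455) = 14200/91 - 31236*(-1/24018)*(-1/29455) = 14200/91 + (5206/4003)*(-1/29455) = 14200/91 - 38/860645 = 12221155542/78318695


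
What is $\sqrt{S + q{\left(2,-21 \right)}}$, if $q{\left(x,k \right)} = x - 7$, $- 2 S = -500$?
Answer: $7 \sqrt{5} \approx 15.652$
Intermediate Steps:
$S = 250$ ($S = \left(- \frac{1}{2}\right) \left(-500\right) = 250$)
$q{\left(x,k \right)} = -7 + x$ ($q{\left(x,k \right)} = x - 7 = -7 + x$)
$\sqrt{S + q{\left(2,-21 \right)}} = \sqrt{250 + \left(-7 + 2\right)} = \sqrt{250 - 5} = \sqrt{245} = 7 \sqrt{5}$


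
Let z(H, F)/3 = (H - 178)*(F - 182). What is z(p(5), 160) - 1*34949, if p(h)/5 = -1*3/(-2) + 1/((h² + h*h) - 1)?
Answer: -1161434/49 ≈ -23703.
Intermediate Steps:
p(h) = 15/2 + 5/(-1 + 2*h²) (p(h) = 5*(-1*3/(-2) + 1/((h² + h*h) - 1)) = 5*(-3*(-½) + 1/((h² + h²) - 1)) = 5*(3/2 + 1/(2*h² - 1)) = 5*(3/2 + 1/(-1 + 2*h²)) = 15/2 + 5/(-1 + 2*h²))
z(H, F) = 3*(-182 + F)*(-178 + H) (z(H, F) = 3*((H - 178)*(F - 182)) = 3*((-178 + H)*(-182 + F)) = 3*((-182 + F)*(-178 + H)) = 3*(-182 + F)*(-178 + H))
z(p(5), 160) - 1*34949 = (97188 - 1365*(-1 + 6*5²)/(-1 + 2*5²) - 534*160 + 3*160*(5*(-1 + 6*5²)/(2*(-1 + 2*5²)))) - 1*34949 = (97188 - 1365*(-1 + 6*25)/(-1 + 2*25) - 85440 + 3*160*(5*(-1 + 6*25)/(2*(-1 + 2*25)))) - 34949 = (97188 - 1365*(-1 + 150)/(-1 + 50) - 85440 + 3*160*(5*(-1 + 150)/(2*(-1 + 50)))) - 34949 = (97188 - 1365*149/49 - 85440 + 3*160*((5/2)*149/49)) - 34949 = (97188 - 1365*149/49 - 85440 + 3*160*((5/2)*(1/49)*149)) - 34949 = (97188 - 546*745/98 - 85440 + 3*160*(745/98)) - 34949 = (97188 - 29055/7 - 85440 + 178800/49) - 34949 = 551067/49 - 34949 = -1161434/49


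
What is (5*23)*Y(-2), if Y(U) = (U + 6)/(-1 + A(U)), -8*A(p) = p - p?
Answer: -460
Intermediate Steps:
A(p) = 0 (A(p) = -(p - p)/8 = -⅛*0 = 0)
Y(U) = -6 - U (Y(U) = (U + 6)/(-1 + 0) = (6 + U)/(-1) = (6 + U)*(-1) = -6 - U)
(5*23)*Y(-2) = (5*23)*(-6 - 1*(-2)) = 115*(-6 + 2) = 115*(-4) = -460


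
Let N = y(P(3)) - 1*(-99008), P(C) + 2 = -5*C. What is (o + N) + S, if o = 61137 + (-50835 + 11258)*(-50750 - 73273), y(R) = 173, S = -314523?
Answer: 4908304066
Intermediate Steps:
P(C) = -2 - 5*C
N = 99181 (N = 173 - 1*(-99008) = 173 + 99008 = 99181)
o = 4908519408 (o = 61137 - 39577*(-124023) = 61137 + 4908458271 = 4908519408)
(o + N) + S = (4908519408 + 99181) - 314523 = 4908618589 - 314523 = 4908304066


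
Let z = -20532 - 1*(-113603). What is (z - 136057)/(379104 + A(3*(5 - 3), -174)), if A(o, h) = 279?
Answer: -42986/379383 ≈ -0.11330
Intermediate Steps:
z = 93071 (z = -20532 + 113603 = 93071)
(z - 136057)/(379104 + A(3*(5 - 3), -174)) = (93071 - 136057)/(379104 + 279) = -42986/379383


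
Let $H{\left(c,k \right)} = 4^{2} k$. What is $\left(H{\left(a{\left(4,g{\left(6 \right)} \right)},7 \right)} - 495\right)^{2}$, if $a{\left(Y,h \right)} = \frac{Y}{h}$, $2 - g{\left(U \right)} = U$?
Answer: $146689$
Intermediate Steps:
$g{\left(U \right)} = 2 - U$
$H{\left(c,k \right)} = 16 k$
$\left(H{\left(a{\left(4,g{\left(6 \right)} \right)},7 \right)} - 495\right)^{2} = \left(16 \cdot 7 - 495\right)^{2} = \left(112 - 495\right)^{2} = \left(-383\right)^{2} = 146689$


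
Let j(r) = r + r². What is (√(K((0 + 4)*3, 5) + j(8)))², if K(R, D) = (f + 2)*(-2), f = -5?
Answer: 78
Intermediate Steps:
K(R, D) = 6 (K(R, D) = (-5 + 2)*(-2) = -3*(-2) = 6)
(√(K((0 + 4)*3, 5) + j(8)))² = (√(6 + 8*(1 + 8)))² = (√(6 + 8*9))² = (√(6 + 72))² = (√78)² = 78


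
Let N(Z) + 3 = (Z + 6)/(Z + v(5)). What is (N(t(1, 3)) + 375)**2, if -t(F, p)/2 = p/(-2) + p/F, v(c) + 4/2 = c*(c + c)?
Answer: 31147561/225 ≈ 1.3843e+5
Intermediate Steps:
v(c) = -2 + 2*c**2 (v(c) = -2 + c*(c + c) = -2 + c*(2*c) = -2 + 2*c**2)
t(F, p) = p - 2*p/F (t(F, p) = -2*(p/(-2) + p/F) = -2*(p*(-1/2) + p/F) = -2*(-p/2 + p/F) = p - 2*p/F)
N(Z) = -3 + (6 + Z)/(48 + Z) (N(Z) = -3 + (Z + 6)/(Z + (-2 + 2*5**2)) = -3 + (6 + Z)/(Z + (-2 + 2*25)) = -3 + (6 + Z)/(Z + (-2 + 50)) = -3 + (6 + Z)/(Z + 48) = -3 + (6 + Z)/(48 + Z))
(N(t(1, 3)) + 375)**2 = (2*(-69 - 3*(-2 + 1)/1)/(48 + 3*(-2 + 1)/1) + 375)**2 = (2*(-69 - 3*(-1))/(48 + 3*1*(-1)) + 375)**2 = (2*(-69 - 1*(-3))/(48 - 3) + 375)**2 = (2*(-69 + 3)/45 + 375)**2 = (2*(1/45)*(-66) + 375)**2 = (-44/15 + 375)**2 = (5581/15)**2 = 31147561/225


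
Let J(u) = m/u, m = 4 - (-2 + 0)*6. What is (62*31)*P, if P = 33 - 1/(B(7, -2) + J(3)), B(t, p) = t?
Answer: 2340996/37 ≈ 63270.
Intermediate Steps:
m = 16 (m = 4 - (-2)*6 = 4 - 1*(-12) = 4 + 12 = 16)
J(u) = 16/u
P = 1218/37 (P = 33 - 1/(7 + 16/3) = 33 - 1/37/3 = 33 - 1*3/37 = 33 - 3/37 = 1218/37 ≈ 32.919)
(62*31)*P = (62*31)*(1218/37) = 1922*(1218/37) = 2340996/37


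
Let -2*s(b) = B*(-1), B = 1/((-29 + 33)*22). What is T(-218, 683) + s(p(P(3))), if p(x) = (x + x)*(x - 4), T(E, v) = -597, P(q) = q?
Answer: -105071/176 ≈ -596.99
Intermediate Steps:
p(x) = 2*x*(-4 + x) (p(x) = (2*x)*(-4 + x) = 2*x*(-4 + x))
B = 1/88 (B = (1/22)/4 = (¼)*(1/22) = 1/88 ≈ 0.011364)
s(b) = 1/176 (s(b) = -(-1)/176 = -½*(-1/88) = 1/176)
T(-218, 683) + s(p(P(3))) = -597 + 1/176 = -105071/176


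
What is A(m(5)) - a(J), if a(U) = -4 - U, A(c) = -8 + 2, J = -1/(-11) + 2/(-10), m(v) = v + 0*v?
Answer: -116/55 ≈ -2.1091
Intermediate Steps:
m(v) = v (m(v) = v + 0 = v)
J = -6/55 (J = -1*(-1/11) + 2*(-1/10) = 1/11 - 1/5 = -6/55 ≈ -0.10909)
A(c) = -6
A(m(5)) - a(J) = -6 - (-4 - 1*(-6/55)) = -6 - (-4 + 6/55) = -6 - 1*(-214/55) = -6 + 214/55 = -116/55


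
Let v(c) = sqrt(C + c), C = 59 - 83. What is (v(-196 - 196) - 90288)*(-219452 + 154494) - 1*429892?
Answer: 5864498012 - 259832*I*sqrt(26) ≈ 5.8645e+9 - 1.3249e+6*I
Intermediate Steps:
C = -24
v(c) = sqrt(-24 + c)
(v(-196 - 196) - 90288)*(-219452 + 154494) - 1*429892 = (sqrt(-24 + (-196 - 196)) - 90288)*(-219452 + 154494) - 1*429892 = (sqrt(-24 - 392) - 90288)*(-64958) - 429892 = (sqrt(-416) - 90288)*(-64958) - 429892 = (4*I*sqrt(26) - 90288)*(-64958) - 429892 = (-90288 + 4*I*sqrt(26))*(-64958) - 429892 = (5864927904 - 259832*I*sqrt(26)) - 429892 = 5864498012 - 259832*I*sqrt(26)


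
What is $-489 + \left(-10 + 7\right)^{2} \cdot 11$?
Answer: $-390$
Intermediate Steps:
$-489 + \left(-10 + 7\right)^{2} \cdot 11 = -489 + \left(-3\right)^{2} \cdot 11 = -489 + 9 \cdot 11 = -489 + 99 = -390$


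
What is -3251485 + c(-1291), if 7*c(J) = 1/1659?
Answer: -37759495304/11613 ≈ -3.2515e+6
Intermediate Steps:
c(J) = 1/11613 (c(J) = (⅐)/1659 = (⅐)*(1/1659) = 1/11613)
-3251485 + c(-1291) = -3251485 + 1/11613 = -37759495304/11613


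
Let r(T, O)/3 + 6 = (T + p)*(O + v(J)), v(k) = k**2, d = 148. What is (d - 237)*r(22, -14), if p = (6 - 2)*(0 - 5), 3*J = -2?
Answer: 26522/3 ≈ 8840.7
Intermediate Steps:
J = -2/3 (J = (1/3)*(-2) = -2/3 ≈ -0.66667)
p = -20 (p = 4*(-5) = -20)
r(T, O) = -18 + 3*(-20 + T)*(4/9 + O) (r(T, O) = -18 + 3*((T - 20)*(O + (-2/3)**2)) = -18 + 3*((-20 + T)*(O + 4/9)) = -18 + 3*((-20 + T)*(4/9 + O)) = -18 + 3*(-20 + T)*(4/9 + O))
(d - 237)*r(22, -14) = (148 - 237)*(-134/3 - 60*(-14) + (4/3)*22 + 3*(-14)*22) = -89*(-134/3 + 840 + 88/3 - 924) = -89*(-298/3) = 26522/3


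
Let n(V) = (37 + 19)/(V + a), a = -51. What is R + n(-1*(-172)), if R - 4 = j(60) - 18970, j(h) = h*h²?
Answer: 23841170/121 ≈ 1.9703e+5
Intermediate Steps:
j(h) = h³
n(V) = 56/(-51 + V) (n(V) = (37 + 19)/(V - 51) = 56/(-51 + V))
R = 197034 (R = 4 + (60³ - 18970) = 4 + (216000 - 18970) = 4 + 197030 = 197034)
R + n(-1*(-172)) = 197034 + 56/(-51 - 1*(-172)) = 197034 + 56/(-51 + 172) = 197034 + 56/121 = 23841170/121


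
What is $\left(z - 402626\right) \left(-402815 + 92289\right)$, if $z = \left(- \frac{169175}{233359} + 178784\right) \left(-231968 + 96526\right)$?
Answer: $\frac{1754728750857975598336}{233359} \approx 7.5194 \cdot 10^{15}$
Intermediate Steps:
$z = - \frac{5650733191271202}{233359}$ ($z = \left(\left(-169175\right) \frac{1}{233359} + 178784\right) \left(-135442\right) = \left(- \frac{169175}{233359} + 178784\right) \left(-135442\right) = \frac{41720686281}{233359} \left(-135442\right) = - \frac{5650733191271202}{233359} \approx -2.4215 \cdot 10^{10}$)
$\left(z - 402626\right) \left(-402815 + 92289\right) = \left(- \frac{5650733191271202}{233359} - 402626\right) \left(-402815 + 92289\right) = \left(- \frac{5650827147671936}{233359}\right) \left(-310526\right) = \frac{1754728750857975598336}{233359}$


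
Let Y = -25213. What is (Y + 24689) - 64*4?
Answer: -780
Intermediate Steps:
(Y + 24689) - 64*4 = (-25213 + 24689) - 64*4 = -524 - 256 = -780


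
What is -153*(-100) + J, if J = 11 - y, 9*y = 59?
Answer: 137740/9 ≈ 15304.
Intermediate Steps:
y = 59/9 (y = (⅑)*59 = 59/9 ≈ 6.5556)
J = 40/9 (J = 11 - 1*59/9 = 11 - 59/9 = 40/9 ≈ 4.4444)
-153*(-100) + J = -153*(-100) + 40/9 = 15300 + 40/9 = 137740/9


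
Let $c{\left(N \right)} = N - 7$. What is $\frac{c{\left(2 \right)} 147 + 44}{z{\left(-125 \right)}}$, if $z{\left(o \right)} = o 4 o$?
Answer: $- \frac{691}{62500} \approx -0.011056$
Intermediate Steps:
$c{\left(N \right)} = -7 + N$
$z{\left(o \right)} = 4 o^{2}$ ($z{\left(o \right)} = 4 o o = 4 o^{2}$)
$\frac{c{\left(2 \right)} 147 + 44}{z{\left(-125 \right)}} = \frac{\left(-7 + 2\right) 147 + 44}{4 \left(-125\right)^{2}} = \frac{\left(-5\right) 147 + 44}{4 \cdot 15625} = \frac{-735 + 44}{62500} = \left(-691\right) \frac{1}{62500} = - \frac{691}{62500}$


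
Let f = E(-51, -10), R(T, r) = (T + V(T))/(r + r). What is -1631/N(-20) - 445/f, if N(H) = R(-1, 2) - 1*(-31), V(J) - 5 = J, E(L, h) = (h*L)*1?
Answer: -676751/12954 ≈ -52.243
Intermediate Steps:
E(L, h) = L*h (E(L, h) = (L*h)*1 = L*h)
V(J) = 5 + J
R(T, r) = (5 + 2*T)/(2*r) (R(T, r) = (T + (5 + T))/(r + r) = (5 + 2*T)/((2*r)) = (5 + 2*T)*(1/(2*r)) = (5 + 2*T)/(2*r))
f = 510 (f = -51*(-10) = 510)
N(H) = 127/4 (N(H) = (5/2 - 1)/2 - 1*(-31) = (½)*(3/2) + 31 = ¾ + 31 = 127/4)
-1631/N(-20) - 445/f = -1631/127/4 - 445/510 = -1631*4/127 - 445*1/510 = -6524/127 - 89/102 = -676751/12954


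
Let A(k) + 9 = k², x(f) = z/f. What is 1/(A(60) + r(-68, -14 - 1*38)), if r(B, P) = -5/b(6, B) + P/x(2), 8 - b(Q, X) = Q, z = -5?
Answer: 10/36093 ≈ 0.00027706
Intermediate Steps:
b(Q, X) = 8 - Q
x(f) = -5/f
r(B, P) = -5/2 - 2*P/5 (r(B, P) = -5/(8 - 1*6) + P/((-5/2)) = -5/(8 - 6) + P/((-5*½)) = -5/2 + P/(-5/2) = -5*½ + P*(-⅖) = -5/2 - 2*P/5)
A(k) = -9 + k²
1/(A(60) + r(-68, -14 - 1*38)) = 1/((-9 + 60²) + (-5/2 - 2*(-14 - 1*38)/5)) = 1/((-9 + 3600) + (-5/2 - 2*(-14 - 38)/5)) = 1/(3591 + (-5/2 - ⅖*(-52))) = 1/(3591 + (-5/2 + 104/5)) = 1/(3591 + 183/10) = 1/(36093/10) = 10/36093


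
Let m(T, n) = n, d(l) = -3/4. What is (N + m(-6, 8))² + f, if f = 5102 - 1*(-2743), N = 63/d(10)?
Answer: 13621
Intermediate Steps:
d(l) = -¾ (d(l) = -3*¼ = -¾)
N = -84 (N = 63/(-¾) = 63*(-4/3) = -84)
f = 7845 (f = 5102 + 2743 = 7845)
(N + m(-6, 8))² + f = (-84 + 8)² + 7845 = (-76)² + 7845 = 5776 + 7845 = 13621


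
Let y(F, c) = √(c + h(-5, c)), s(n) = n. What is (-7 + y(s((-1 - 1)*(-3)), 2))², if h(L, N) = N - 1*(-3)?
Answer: (7 - √7)² ≈ 18.959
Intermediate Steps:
h(L, N) = 3 + N (h(L, N) = N + 3 = 3 + N)
y(F, c) = √(3 + 2*c) (y(F, c) = √(c + (3 + c)) = √(3 + 2*c))
(-7 + y(s((-1 - 1)*(-3)), 2))² = (-7 + √(3 + 2*2))² = (-7 + √(3 + 4))² = (-7 + √7)²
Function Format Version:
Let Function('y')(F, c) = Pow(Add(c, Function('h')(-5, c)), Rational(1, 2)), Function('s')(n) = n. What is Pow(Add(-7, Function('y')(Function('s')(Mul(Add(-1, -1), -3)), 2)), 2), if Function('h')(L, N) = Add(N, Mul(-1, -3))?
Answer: Pow(Add(7, Mul(-1, Pow(7, Rational(1, 2)))), 2) ≈ 18.959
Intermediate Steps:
Function('h')(L, N) = Add(3, N) (Function('h')(L, N) = Add(N, 3) = Add(3, N))
Function('y')(F, c) = Pow(Add(3, Mul(2, c)), Rational(1, 2)) (Function('y')(F, c) = Pow(Add(c, Add(3, c)), Rational(1, 2)) = Pow(Add(3, Mul(2, c)), Rational(1, 2)))
Pow(Add(-7, Function('y')(Function('s')(Mul(Add(-1, -1), -3)), 2)), 2) = Pow(Add(-7, Pow(Add(3, Mul(2, 2)), Rational(1, 2))), 2) = Pow(Add(-7, Pow(Add(3, 4), Rational(1, 2))), 2) = Pow(Add(-7, Pow(7, Rational(1, 2))), 2)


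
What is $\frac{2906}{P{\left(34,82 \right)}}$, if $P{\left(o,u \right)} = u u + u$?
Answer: $\frac{1453}{3403} \approx 0.42698$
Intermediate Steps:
$P{\left(o,u \right)} = u + u^{2}$ ($P{\left(o,u \right)} = u^{2} + u = u + u^{2}$)
$\frac{2906}{P{\left(34,82 \right)}} = \frac{2906}{82 \left(1 + 82\right)} = \frac{2906}{82 \cdot 83} = \frac{2906}{6806} = 2906 \cdot \frac{1}{6806} = \frac{1453}{3403}$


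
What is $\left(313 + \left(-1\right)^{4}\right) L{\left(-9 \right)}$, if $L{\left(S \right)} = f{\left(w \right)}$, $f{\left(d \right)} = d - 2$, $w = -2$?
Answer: $-1256$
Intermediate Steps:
$f{\left(d \right)} = -2 + d$
$L{\left(S \right)} = -4$ ($L{\left(S \right)} = -2 - 2 = -4$)
$\left(313 + \left(-1\right)^{4}\right) L{\left(-9 \right)} = \left(313 + \left(-1\right)^{4}\right) \left(-4\right) = \left(313 + 1\right) \left(-4\right) = 314 \left(-4\right) = -1256$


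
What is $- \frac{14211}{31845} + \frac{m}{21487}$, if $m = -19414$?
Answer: $- \frac{307863529}{228084505} \approx -1.3498$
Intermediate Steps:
$- \frac{14211}{31845} + \frac{m}{21487} = - \frac{14211}{31845} - \frac{19414}{21487} = \left(-14211\right) \frac{1}{31845} - \frac{19414}{21487} = - \frac{4737}{10615} - \frac{19414}{21487} = - \frac{307863529}{228084505}$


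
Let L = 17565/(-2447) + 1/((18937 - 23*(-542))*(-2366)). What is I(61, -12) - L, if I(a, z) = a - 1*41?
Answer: 4941288116937/181810871606 ≈ 27.178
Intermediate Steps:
I(a, z) = -41 + a (I(a, z) = a - 41 = -41 + a)
L = -1305070684817/181810871606 (L = 17565*(-1/2447) - 1/2366/(18937 + 12466) = -17565/2447 - 1/2366/31403 = -17565/2447 + (1/31403)*(-1/2366) = -17565/2447 - 1/74299498 = -1305070684817/181810871606 ≈ -7.1782)
I(61, -12) - L = (-41 + 61) - 1*(-1305070684817/181810871606) = 20 + 1305070684817/181810871606 = 4941288116937/181810871606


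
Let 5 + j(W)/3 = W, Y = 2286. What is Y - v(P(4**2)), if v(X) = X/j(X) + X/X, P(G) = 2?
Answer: 20567/9 ≈ 2285.2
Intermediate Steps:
j(W) = -15 + 3*W
v(X) = 1 + X/(-15 + 3*X) (v(X) = X/(-15 + 3*X) + X/X = X/(-15 + 3*X) + 1 = 1 + X/(-15 + 3*X))
Y - v(P(4**2)) = 2286 - (-15 + 4*2)/(3*(-5 + 2)) = 2286 - (-15 + 8)/(3*(-3)) = 2286 - (-1)*(-7)/(3*3) = 2286 - 1*7/9 = 2286 - 7/9 = 20567/9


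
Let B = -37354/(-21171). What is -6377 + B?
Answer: -134970113/21171 ≈ -6375.2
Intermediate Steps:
B = 37354/21171 (B = -37354*(-1/21171) = 37354/21171 ≈ 1.7644)
-6377 + B = -6377 + 37354/21171 = -134970113/21171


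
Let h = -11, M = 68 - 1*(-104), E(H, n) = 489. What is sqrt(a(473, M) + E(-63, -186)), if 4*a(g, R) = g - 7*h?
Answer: sqrt(2506)/2 ≈ 25.030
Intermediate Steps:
M = 172 (M = 68 + 104 = 172)
a(g, R) = 77/4 + g/4 (a(g, R) = (g - 7*(-11))/4 = (g + 77)/4 = (77 + g)/4 = 77/4 + g/4)
sqrt(a(473, M) + E(-63, -186)) = sqrt((77/4 + (1/4)*473) + 489) = sqrt((77/4 + 473/4) + 489) = sqrt(275/2 + 489) = sqrt(1253/2) = sqrt(2506)/2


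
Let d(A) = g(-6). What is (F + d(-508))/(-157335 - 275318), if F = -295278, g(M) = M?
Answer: 295284/432653 ≈ 0.68250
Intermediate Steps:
d(A) = -6
(F + d(-508))/(-157335 - 275318) = (-295278 - 6)/(-157335 - 275318) = -295284/(-432653) = -295284*(-1/432653) = 295284/432653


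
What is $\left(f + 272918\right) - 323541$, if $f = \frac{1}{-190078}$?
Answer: $- \frac{9622318595}{190078} \approx -50623.0$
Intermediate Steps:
$f = - \frac{1}{190078} \approx -5.261 \cdot 10^{-6}$
$\left(f + 272918\right) - 323541 = \left(- \frac{1}{190078} + 272918\right) - 323541 = \frac{51875707603}{190078} - 323541 = - \frac{9622318595}{190078}$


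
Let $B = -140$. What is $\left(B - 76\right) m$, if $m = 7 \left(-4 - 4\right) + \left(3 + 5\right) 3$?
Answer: $6912$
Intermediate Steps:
$m = -32$ ($m = 7 \left(-4 - 4\right) + 8 \cdot 3 = 7 \left(-8\right) + 24 = -56 + 24 = -32$)
$\left(B - 76\right) m = \left(-140 - 76\right) \left(-32\right) = \left(-216\right) \left(-32\right) = 6912$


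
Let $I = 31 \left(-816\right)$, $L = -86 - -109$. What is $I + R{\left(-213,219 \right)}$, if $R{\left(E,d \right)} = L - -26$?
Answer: $-25247$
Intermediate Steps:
$L = 23$ ($L = -86 + 109 = 23$)
$R{\left(E,d \right)} = 49$ ($R{\left(E,d \right)} = 23 - -26 = 23 + 26 = 49$)
$I = -25296$
$I + R{\left(-213,219 \right)} = -25296 + 49 = -25247$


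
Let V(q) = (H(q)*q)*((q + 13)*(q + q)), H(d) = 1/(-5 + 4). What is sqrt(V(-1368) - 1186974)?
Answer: 9*sqrt(62597186) ≈ 71207.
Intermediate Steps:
H(d) = -1 (H(d) = 1/(-1) = -1)
V(q) = -2*q**2*(13 + q) (V(q) = (-q)*((q + 13)*(q + q)) = (-q)*((13 + q)*(2*q)) = (-q)*(2*q*(13 + q)) = -2*q**2*(13 + q))
sqrt(V(-1368) - 1186974) = sqrt(2*(-1368)**2*(-13 - 1*(-1368)) - 1186974) = sqrt(2*1871424*(-13 + 1368) - 1186974) = sqrt(2*1871424*1355 - 1186974) = sqrt(5071559040 - 1186974) = sqrt(5070372066) = 9*sqrt(62597186)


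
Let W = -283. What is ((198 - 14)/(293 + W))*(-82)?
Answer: -7544/5 ≈ -1508.8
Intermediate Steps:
((198 - 14)/(293 + W))*(-82) = ((198 - 14)/(293 - 283))*(-82) = (184/10)*(-82) = (184*(1/10))*(-82) = (92/5)*(-82) = -7544/5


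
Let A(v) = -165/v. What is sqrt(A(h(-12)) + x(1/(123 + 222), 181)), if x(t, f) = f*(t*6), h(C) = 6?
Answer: I*sqrt(1288230)/230 ≈ 4.9348*I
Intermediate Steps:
x(t, f) = 6*f*t (x(t, f) = f*(6*t) = 6*f*t)
sqrt(A(h(-12)) + x(1/(123 + 222), 181)) = sqrt(-165/6 + 6*181/(123 + 222)) = sqrt(-165*1/6 + 6*181/345) = sqrt(-55/2 + 6*181*(1/345)) = sqrt(-55/2 + 362/115) = sqrt(-5601/230) = I*sqrt(1288230)/230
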